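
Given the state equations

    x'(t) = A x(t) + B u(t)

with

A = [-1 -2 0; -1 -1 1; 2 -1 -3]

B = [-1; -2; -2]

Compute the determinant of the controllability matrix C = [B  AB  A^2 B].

-11

AB = [[5], [1], [6]]
A^2B = [[-7], [0], [-9]]
Controllability matrix C = [B  AB  A^2B] = [[-1, 5, -7], [-2, 1, 0], [-2, 6, -9]]
Expanding along the first row, det(C) = (-1)·(1·(-9) - 0·6) - 5·((-2)·(-9) - 0·(-2)) + (-7)·((-2)·6 - 1·(-2)) = (-1)·(-9) - 5·18 + (-7)·(-10) = -11
Since det(C) ≠ 0, rank(C) = 3 and the system is completely controllable.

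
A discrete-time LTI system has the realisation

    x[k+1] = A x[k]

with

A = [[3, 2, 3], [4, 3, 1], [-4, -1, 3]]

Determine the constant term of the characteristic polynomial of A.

Expand det(zI - A) for the 3×3 matrix.
p(z) = z^3 - 9z^2 + 32z - 22.
(Check: constant term = det(-A) = (-1)^3 det A = -22; coefficient of z^2 = -tr A = -9.)
The constant term is -22.

-22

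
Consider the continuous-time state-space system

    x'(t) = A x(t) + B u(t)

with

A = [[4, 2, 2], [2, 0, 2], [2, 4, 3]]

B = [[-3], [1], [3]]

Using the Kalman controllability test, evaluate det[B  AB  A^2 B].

92

AB = [[-4], [0], [7]]
A^2B = [[-2], [6], [13]]
Controllability matrix C = [B  AB  A^2B] = [[-3, -4, -2], [1, 0, 6], [3, 7, 13]]
Expanding along the first row, det(C) = (-3)·(0·13 - 6·7) - (-4)·(1·13 - 6·3) + (-2)·(1·7 - 0·3) = (-3)·(-42) - (-4)·(-5) + (-2)·7 = 92
Since det(C) ≠ 0, rank(C) = 3 and the system is completely controllable.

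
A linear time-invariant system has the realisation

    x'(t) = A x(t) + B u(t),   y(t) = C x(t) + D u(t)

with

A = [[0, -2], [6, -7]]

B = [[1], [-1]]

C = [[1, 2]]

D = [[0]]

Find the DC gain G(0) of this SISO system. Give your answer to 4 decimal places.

1.7500

G(0) = C(-A)^{-1}B + D = -C A^{-1} B + D.
det A = 12, so A^{-1} = (1/12)·adj(A) = [[-7/12, 1/6], [-1/2, 0]]
A^{-1} B = [-3/4, -1/2]^T
C A^{-1} B = -7/4
G(0) = D - C A^{-1} B = 0 - (-7/4) = 7/4 ≈ 1.7500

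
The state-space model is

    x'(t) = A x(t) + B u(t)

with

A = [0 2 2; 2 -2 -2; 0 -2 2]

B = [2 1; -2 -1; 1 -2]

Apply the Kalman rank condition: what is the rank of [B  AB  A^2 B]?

3

AB = [[-2, -6], [6, 8], [6, -2]]
A^2B = [[24, 12], [-28, -24], [0, -20]]
Controllability matrix C = [B  AB  A^2B] = [[2, 1, -2, -6, 24, 12], [-2, -1, 6, 8, -28, -24], [1, -2, 6, -2, 0, -20]]
Take the 3×3 submatrix of C formed by columns 1, 2, 3: [[2, 1, -2], [-2, -1, 6], [1, -2, 6]]. Its determinant is 2·((-1)·6 - 6·(-2)) - 1·((-2)·6 - 6·1) + (-2)·((-2)·(-2) - (-1)·1) = 2·6 - 1·(-18) + (-2)·5 = 20 ≠ 0.
So rank(C) ≥ 3; since C has 3 rows, rank(C) = 3.
rank(C) = 3 = n, so the pair (A, B) is completely controllable.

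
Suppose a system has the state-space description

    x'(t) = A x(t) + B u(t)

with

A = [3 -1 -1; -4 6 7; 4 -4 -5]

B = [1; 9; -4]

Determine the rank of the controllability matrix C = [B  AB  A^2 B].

2

AB = [[-2], [22], [-12]]
A^2B = [[-16], [56], [-36]]
Controllability matrix C = [B  AB  A^2B] = [[1, -2, -16], [9, 22, 56], [-4, -12, -36]]
The rows r1, r2, r3 of C are linearly dependent: -r1 + r2 + 2·r3 = 0 (check each entry), so rank(C) ≤ 2.
The 2×2 minor from rows 1, 2, columns 1, 2 is 1·22 - (-2)·9 = 22 - (-18) = 40 ≠ 0, so rank(C) = 2.
rank(C) = 2 < n = 3, so the pair (A, B) is not completely controllable.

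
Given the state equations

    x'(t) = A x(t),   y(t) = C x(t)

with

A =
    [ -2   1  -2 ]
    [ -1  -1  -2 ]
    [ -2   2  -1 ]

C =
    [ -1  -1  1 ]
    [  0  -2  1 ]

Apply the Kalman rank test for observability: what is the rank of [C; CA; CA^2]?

CA = [[1, 2, 3], [0, 4, 3]]
CA^2 = [[-10, 5, -9], [-10, 2, -11]]
Observability matrix O = [C; CA; CA^2] = [[-1, -1, 1], [0, -2, 1], [1, 2, 3], [0, 4, 3], [-10, 5, -9], [-10, 2, -11]]
Take the 3×3 submatrix of O formed by rows 1, 2, 3: [[-1, -1, 1], [0, -2, 1], [1, 2, 3]]. Its determinant is (-1)·((-2)·3 - 1·2) - (-1)·(0·3 - 1·1) + 1·(0·2 - (-2)·1) = (-1)·(-8) - (-1)·(-1) + 1·2 = 9 ≠ 0.
So rank(O) ≥ 3; since O has 3 columns, rank(O) = 3.
rank(O) = 3 = n, so the pair (A, C) is completely observable.

3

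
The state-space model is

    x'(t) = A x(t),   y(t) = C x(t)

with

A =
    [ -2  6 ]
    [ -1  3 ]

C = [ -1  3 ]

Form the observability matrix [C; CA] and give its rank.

1

CA = [[-1, 3]]
Observability matrix O = [C; CA] = [[-1, 3], [-1, 3]]
Every row of O is a scalar multiple of row 1 = [-1, 3] (multipliers 1, 1), so the rows span a one-dimensional space.
O ≠ 0, hence rank(O) = 1.
rank(O) = 1 < n = 2, so the pair (A, C) is not completely observable.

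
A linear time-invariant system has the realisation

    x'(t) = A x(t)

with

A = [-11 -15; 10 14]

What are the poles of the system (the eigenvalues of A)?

-1, 4

det(sI - A) = s^2 - (tr A)s + det A, with tr A = (-11) + 14 = 3 and det A = (-11)·14 - (-15)·10 = -154 - (-150) = -4.
So p(s) = det(sI - A) = s^2 - 3s - 4.
Factor s^2 - 3s - 4: two numbers with sum 3 and product -4 are 4 and -1, so s^2 - 3s - 4 = (s - 4)(s + 1).
Hence p(s) = (s - 4) (s + 1), with roots -1, 4.
At least one eigenvalue has non-negative real part, so the system is not asymptotically stable.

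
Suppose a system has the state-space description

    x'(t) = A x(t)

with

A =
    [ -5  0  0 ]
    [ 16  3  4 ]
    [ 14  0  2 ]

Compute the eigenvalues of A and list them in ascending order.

-5, 2, 3

det(sI - A) = s^3 - (tr A)s^2 + (M11 + M22 + M33)s - det A, where Mii is the 2×2 principal minor of A obtained by deleting row i and column i.
tr A = (-5) + 3 + 2 = 0; M11 = 3·2 - 4·0 = 6 - 0 = 6; M22 = (-5)·2 - 0·14 = -10 - 0 = -10; M33 = (-5)·3 - 0·16 = -15 - 0 = -15; sum of minors = -19.
det A = (-5)·(3·2 - 4·0) - 0·(16·2 - 4·14) + 0·(16·0 - 3·14) = (-5)·6 - 0·(-24) + 0·(-42) = -30.
So p(s) = det(sI - A) = s^3 - 19s + 30.
Rational-root test: any integer root divides 30. Testing small divisors, s = 2 works: p(2) = 8 + 0 + (-38) + 30 = 0, so (s - 2) is a factor.
Dividing, p(s) = (s - 2)(s^2 + 2s - 15).
Factor s^2 + 2s - 15: two numbers with sum -2 and product -15 are 3 and -5, so s^2 + 2s - 15 = (s - 3)(s + 5).
Hence p(s) = (s - 3) (s - 2) (s + 5), with roots -5, 2, 3.
At least one eigenvalue has non-negative real part, so the system is not asymptotically stable.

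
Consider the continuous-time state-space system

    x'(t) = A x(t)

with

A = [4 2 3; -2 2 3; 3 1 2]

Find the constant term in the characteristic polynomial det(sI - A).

-6

Expand det(sI - A) for the 3×3 matrix.
p(s) = s^3 - 8s^2 + 12s - 6.
(Check: constant term = det(-A) = (-1)^3 det A = -6; coefficient of s^2 = -tr A = -8.)
The constant term is -6.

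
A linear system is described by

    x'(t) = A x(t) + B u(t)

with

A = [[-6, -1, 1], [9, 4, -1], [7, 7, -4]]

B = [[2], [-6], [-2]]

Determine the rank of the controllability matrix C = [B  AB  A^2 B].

AB = [[-8], [-4], [-20]]
A^2B = [[32], [-68], [-4]]
Controllability matrix C = [B  AB  A^2B] = [[2, -8, 32], [-6, -4, -68], [-2, -20, -4]]
The rows r1, r2, r3 of C are linearly dependent: -2·r1 - r2 + r3 = 0 (check each entry), so rank(C) ≤ 2.
The 2×2 minor from rows 1, 2, columns 1, 2 is 2·(-4) - (-8)·(-6) = -8 - 48 = -56 ≠ 0, so rank(C) = 2.
rank(C) = 2 < n = 3, so the pair (A, B) is not completely controllable.

2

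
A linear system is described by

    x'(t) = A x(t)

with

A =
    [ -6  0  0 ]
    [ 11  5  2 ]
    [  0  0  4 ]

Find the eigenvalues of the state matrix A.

det(sI - A) = s^3 - (tr A)s^2 + (M11 + M22 + M33)s - det A, where Mii is the 2×2 principal minor of A obtained by deleting row i and column i.
tr A = (-6) + 5 + 4 = 3; M11 = 5·4 - 2·0 = 20 - 0 = 20; M22 = (-6)·4 - 0·0 = -24 - 0 = -24; M33 = (-6)·5 - 0·11 = -30 - 0 = -30; sum of minors = -34.
det A = (-6)·(5·4 - 2·0) - 0·(11·4 - 2·0) + 0·(11·0 - 5·0) = (-6)·20 - 0·44 + 0·0 = -120.
So p(s) = det(sI - A) = s^3 - 3s^2 - 34s + 120.
Rational-root test: any integer root divides 120. Testing small divisors, s = 4 works: p(4) = 64 + (-48) + (-136) + 120 = 0, so (s - 4) is a factor.
Dividing, p(s) = (s - 4)(s^2 + s - 30).
Factor s^2 + s - 30: two numbers with sum -1 and product -30 are 5 and -6, so s^2 + s - 30 = (s - 5)(s + 6).
Hence p(s) = (s - 5) (s - 4) (s + 6), with roots -6, 4, 5.
At least one eigenvalue has non-negative real part, so the system is not asymptotically stable.

-6, 4, 5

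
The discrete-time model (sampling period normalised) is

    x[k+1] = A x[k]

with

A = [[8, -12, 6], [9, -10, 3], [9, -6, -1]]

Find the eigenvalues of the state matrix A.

det(zI - A) = z^3 - (tr A)z^2 + (M11 + M22 + M33)z - det A, where Mii is the 2×2 principal minor of A obtained by deleting row i and column i.
tr A = 8 + (-10) + (-1) = -3; M11 = (-10)·(-1) - 3·(-6) = 10 - (-18) = 28; M22 = 8·(-1) - 6·9 = -8 - 54 = -62; M33 = 8·(-10) - (-12)·9 = -80 - (-108) = 28; sum of minors = -6.
det A = 8·((-10)·(-1) - 3·(-6)) - (-12)·(9·(-1) - 3·9) + 6·(9·(-6) - (-10)·9) = 8·28 - (-12)·(-36) + 6·36 = 8.
So p(z) = det(zI - A) = z^3 + 3z^2 - 6z - 8.
Rational-root test: any integer root divides -8. Testing small divisors, z = -1 works: p(-1) = -1 + 3 + 6 + (-8) = 0, so (z + 1) is a factor.
Dividing, p(z) = (z + 1)(z^2 + 2z - 8).
Factor z^2 + 2z - 8: two numbers with sum -2 and product -8 are 2 and -4, so z^2 + 2z - 8 = (z - 2)(z + 4).
Hence p(z) = (z - 2) (z + 1) (z + 4), with roots -4, -1, 2.

-4, -1, 2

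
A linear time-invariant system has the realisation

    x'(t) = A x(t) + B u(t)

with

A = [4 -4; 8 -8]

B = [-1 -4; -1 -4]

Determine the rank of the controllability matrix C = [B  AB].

AB = [[0, 0], [0, 0]]
Controllability matrix C = [B  AB] = [[-1, -4, 0, 0], [-1, -4, 0, 0]]
Every column of C is a scalar multiple of column 1 = [-1, -1] (multipliers 1, 4, 0, 0), so the columns span a one-dimensional space.
C ≠ 0, hence rank(C) = 1.
rank(C) = 1 < n = 2, so the pair (A, B) is not completely controllable.

1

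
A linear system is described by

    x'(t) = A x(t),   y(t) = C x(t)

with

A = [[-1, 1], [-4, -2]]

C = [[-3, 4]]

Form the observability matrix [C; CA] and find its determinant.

85

CA = [[-13, -11]]
Observability matrix O = [C; CA] = [[-3, 4], [-13, -11]]
det(O) = (-3)·(-11) - 4·(-13) = 33 - (-52) = 85
Since det(O) ≠ 0, rank(O) = 2 and the system is completely observable.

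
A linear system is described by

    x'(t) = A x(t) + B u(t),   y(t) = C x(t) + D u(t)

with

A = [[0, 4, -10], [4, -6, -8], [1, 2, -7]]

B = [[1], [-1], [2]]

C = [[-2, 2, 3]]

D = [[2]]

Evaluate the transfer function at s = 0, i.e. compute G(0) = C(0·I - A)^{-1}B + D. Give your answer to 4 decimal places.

3.0333

G(0) = C(-A)^{-1}B + D = -C A^{-1} B + D.
det A = -60, so A^{-1} = (1/-60)·adj(A) = [[-29/30, -2/15, 23/15], [-1/3, -1/6, 2/3], [-7/30, -1/15, 4/15]]
A^{-1} B = [67/30, 7/6, 11/30]^T
C A^{-1} B = -31/30
G(0) = D - C A^{-1} B = 2 - (-31/30) = 91/30 ≈ 3.0333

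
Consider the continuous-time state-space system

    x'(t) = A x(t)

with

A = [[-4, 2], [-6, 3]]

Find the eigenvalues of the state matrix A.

-1, 0

det(sI - A) = s^2 - (tr A)s + det A, with tr A = (-4) + 3 = -1 and det A = (-4)·3 - 2·(-6) = -12 - (-12) = 0.
So p(s) = det(sI - A) = s^2 + s.
Factor s^2 + s: two numbers with sum -1 and product 0 are 0 and -1, so s^2 + s = s(s + 1).
Hence p(s) = s (s + 1), with roots -1, 0.
At least one eigenvalue has non-negative real part, so the system is not asymptotically stable.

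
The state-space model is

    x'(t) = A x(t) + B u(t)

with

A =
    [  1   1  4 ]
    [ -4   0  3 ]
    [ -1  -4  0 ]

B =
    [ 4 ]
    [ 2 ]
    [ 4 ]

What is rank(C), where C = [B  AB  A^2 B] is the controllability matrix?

3

AB = [[22], [-4], [-12]]
A^2B = [[-30], [-124], [-6]]
Controllability matrix C = [B  AB  A^2B] = [[4, 22, -30], [2, -4, -124], [4, -12, -6]]
det(C) = 4·((-4)·(-6) - (-124)·(-12)) - 22·(2·(-6) - (-124)·4) + (-30)·(2·(-12) - (-4)·4) = 4·(-1464) - 22·484 + (-30)·(-8) = -16264 ≠ 0, so rank(C) = 3.
rank(C) = 3 = n, so the pair (A, B) is completely controllable.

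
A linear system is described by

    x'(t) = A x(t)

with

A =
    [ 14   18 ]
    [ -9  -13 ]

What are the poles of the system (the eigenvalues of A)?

-4, 5

det(sI - A) = s^2 - (tr A)s + det A, with tr A = 14 + (-13) = 1 and det A = 14·(-13) - 18·(-9) = -182 - (-162) = -20.
So p(s) = det(sI - A) = s^2 - s - 20.
Factor s^2 - s - 20: two numbers with sum 1 and product -20 are 5 and -4, so s^2 - s - 20 = (s - 5)(s + 4).
Hence p(s) = (s - 5) (s + 4), with roots -4, 5.
At least one eigenvalue has non-negative real part, so the system is not asymptotically stable.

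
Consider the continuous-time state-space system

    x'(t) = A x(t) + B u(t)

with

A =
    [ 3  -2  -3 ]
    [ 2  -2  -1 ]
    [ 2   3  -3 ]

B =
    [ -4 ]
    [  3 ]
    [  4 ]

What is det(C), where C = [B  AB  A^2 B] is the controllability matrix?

AB = [[-30], [-18], [-11]]
A^2B = [[-21], [-13], [-81]]
Controllability matrix C = [B  AB  A^2B] = [[-4, -30, -21], [3, -18, -13], [4, -11, -81]]
Expanding along the first row, det(C) = (-4)·((-18)·(-81) - (-13)·(-11)) - (-30)·(3·(-81) - (-13)·4) + (-21)·(3·(-11) - (-18)·4) = (-4)·1315 - (-30)·(-191) + (-21)·39 = -11809
Since det(C) ≠ 0, rank(C) = 3 and the system is completely controllable.

-11809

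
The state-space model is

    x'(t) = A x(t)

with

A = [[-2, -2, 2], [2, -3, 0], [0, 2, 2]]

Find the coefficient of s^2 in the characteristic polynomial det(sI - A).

3

Expand det(sI - A) for the 3×3 matrix.
p(s) = s^3 + 3s^2 - 28.
(Check: constant term = det(-A) = (-1)^3 det A = -28; coefficient of s^2 = -tr A = 3.)
The coefficient of s^2 is 3.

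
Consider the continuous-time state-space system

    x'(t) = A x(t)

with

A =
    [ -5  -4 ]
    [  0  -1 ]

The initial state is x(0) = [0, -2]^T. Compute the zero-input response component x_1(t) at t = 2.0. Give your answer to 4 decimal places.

0.2706

det(sI - A) = s^2 - (tr A)s + det A, with tr A = (-5) + (-1) = -6 and det A = (-5)·(-1) - (-4)·0 = 5 - 0 = 5.
So p(s) = det(sI - A) = s^2 + 6s + 5.
Factor s^2 + 6s + 5: two numbers with sum -6 and product 5 are -1 and -5, so s^2 + 6s + 5 = (s + 1)(s + 5).
Hence p(s) = (s + 1) (s + 5), with roots -5, -1.
The eigenvalues -5, -1 are distinct and real, so A is diagonalisable and x(t) = e^{At} x(0) = V diag(e^{λ_i t}) V^{-1} x(0), where the columns of V are the eigenvectors.
λ = -5: A - (-5)I = [[0, -4], [0, 4]]. Row 1 gives 0·v1 + (-4)·v2 = 0, so take v_1 = [1, 0]^T.
λ = -1: A - (-1)I = [[-4, -4], [0, 0]]. Row 1 gives (-4)·v1 + (-4)·v2 = 0, so take v_2 = [1, -1]^T.
V = [v_1 v_2] = [[1, 1], [0, -1]] has det V = -1, so V^{-1} = adj(V)/det V = [[1, 1], [0, -1]].
Modal coordinates z(0) = V^{-1} x(0): 1·0 + 1·(-2) = -2; 0·0 + (-1)·(-2) = 2; so z(0) = [-2, 2]^T.
x_1(t) = Σ_i (v_i)_1 · z_i(0) · e^{λ_i t} (row 1 of V times the modal terms).
x_1(2.0) = 1·(-2)·e^{-5·2.0} + 1·2·e^{-1·2.0} = (-2)·0.000045 + 2·0.135335 = 0.2706.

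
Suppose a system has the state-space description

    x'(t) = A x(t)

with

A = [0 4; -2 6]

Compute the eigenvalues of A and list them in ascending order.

2, 4

det(sI - A) = s^2 - (tr A)s + det A, with tr A = 0 + 6 = 6 and det A = 0·6 - 4·(-2) = 0 - (-8) = 8.
So p(s) = det(sI - A) = s^2 - 6s + 8.
Factor s^2 - 6s + 8: two numbers with sum 6 and product 8 are 4 and 2, so s^2 - 6s + 8 = (s - 4)(s - 2).
Hence p(s) = (s - 4) (s - 2), with roots 2, 4.
At least one eigenvalue has non-negative real part, so the system is not asymptotically stable.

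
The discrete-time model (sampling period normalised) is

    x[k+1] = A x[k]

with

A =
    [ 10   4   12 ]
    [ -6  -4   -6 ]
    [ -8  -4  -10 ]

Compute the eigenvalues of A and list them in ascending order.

det(zI - A) = z^3 - (tr A)z^2 + (M11 + M22 + M33)z - det A, where Mii is the 2×2 principal minor of A obtained by deleting row i and column i.
tr A = 10 + (-4) + (-10) = -4; M11 = (-4)·(-10) - (-6)·(-4) = 40 - 24 = 16; M22 = 10·(-10) - 12·(-8) = -100 - (-96) = -4; M33 = 10·(-4) - 4·(-6) = -40 - (-24) = -16; sum of minors = -4.
det A = 10·((-4)·(-10) - (-6)·(-4)) - 4·((-6)·(-10) - (-6)·(-8)) + 12·((-6)·(-4) - (-4)·(-8)) = 10·16 - 4·12 + 12·(-8) = 16.
So p(z) = det(zI - A) = z^3 + 4z^2 - 4z - 16.
Rational-root test: any integer root divides -16. Testing small divisors, z = -2 works: p(-2) = -8 + 16 + 8 + (-16) = 0, so (z + 2) is a factor.
Dividing, p(z) = (z + 2)(z^2 + 2z - 8).
Factor z^2 + 2z - 8: two numbers with sum -2 and product -8 are 2 and -4, so z^2 + 2z - 8 = (z - 2)(z + 4).
Hence p(z) = (z - 2) (z + 2) (z + 4), with roots -4, -2, 2.

-4, -2, 2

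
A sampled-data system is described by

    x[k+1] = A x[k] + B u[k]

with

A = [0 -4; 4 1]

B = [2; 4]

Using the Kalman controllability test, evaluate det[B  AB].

88

AB = [[-16], [12]]
Controllability matrix C = [B  AB] = [[2, -16], [4, 12]]
det(C) = 2·12 - (-16)·4 = 24 - (-64) = 88
Since det(C) ≠ 0, rank(C) = 2 and the system is completely controllable.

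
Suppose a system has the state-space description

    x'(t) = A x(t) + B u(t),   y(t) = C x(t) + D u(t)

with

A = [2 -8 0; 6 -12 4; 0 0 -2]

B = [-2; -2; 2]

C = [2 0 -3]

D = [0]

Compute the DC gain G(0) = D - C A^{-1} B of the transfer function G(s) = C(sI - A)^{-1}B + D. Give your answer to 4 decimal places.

-6.3333

G(0) = C(-A)^{-1}B + D = -C A^{-1} B + D.
det A = -48, so A^{-1} = (1/-48)·adj(A) = [[-1/2, 1/3, 2/3], [-1/4, 1/12, 1/6], [0, 0, -1/2]]
A^{-1} B = [5/3, 2/3, -1]^T
C A^{-1} B = 19/3
G(0) = D - C A^{-1} B = 0 - (19/3) = -19/3 ≈ -6.3333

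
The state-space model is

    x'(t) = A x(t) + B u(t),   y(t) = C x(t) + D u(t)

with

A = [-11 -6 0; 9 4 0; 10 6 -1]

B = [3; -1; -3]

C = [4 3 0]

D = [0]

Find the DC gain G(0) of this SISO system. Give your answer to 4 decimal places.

2.4000

G(0) = C(-A)^{-1}B + D = -C A^{-1} B + D.
det A = -10, so A^{-1} = (1/-10)·adj(A) = [[2/5, 3/5, 0], [-9/10, -11/10, 0], [-7/5, -3/5, -1]]
A^{-1} B = [3/5, -8/5, -3/5]^T
C A^{-1} B = -12/5
G(0) = D - C A^{-1} B = 0 - (-12/5) = 12/5 ≈ 2.4000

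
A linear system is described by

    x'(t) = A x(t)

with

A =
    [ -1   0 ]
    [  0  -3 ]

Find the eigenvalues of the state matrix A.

det(sI - A) = s^2 - (tr A)s + det A, with tr A = (-1) + (-3) = -4 and det A = (-1)·(-3) - 0·0 = 3 - 0 = 3.
So p(s) = det(sI - A) = s^2 + 4s + 3.
Factor s^2 + 4s + 3: two numbers with sum -4 and product 3 are -1 and -3, so s^2 + 4s + 3 = (s + 1)(s + 3).
Hence p(s) = (s + 1) (s + 3), with roots -3, -1.
All eigenvalues have negative real part, so the system is asymptotically stable.

-3, -1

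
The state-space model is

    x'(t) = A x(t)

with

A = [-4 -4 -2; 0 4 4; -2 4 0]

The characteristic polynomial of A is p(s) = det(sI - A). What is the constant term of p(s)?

Expand det(sI - A) for the 3×3 matrix.
p(s) = s^3 - 36s - 80.
(Check: constant term = det(-A) = (-1)^3 det A = -80; coefficient of s^2 = -tr A = 0.)
The constant term is -80.

-80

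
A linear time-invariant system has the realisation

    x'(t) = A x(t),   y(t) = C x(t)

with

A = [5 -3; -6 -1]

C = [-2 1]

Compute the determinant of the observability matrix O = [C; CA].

CA = [[-16, 5]]
Observability matrix O = [C; CA] = [[-2, 1], [-16, 5]]
det(O) = (-2)·5 - 1·(-16) = -10 - (-16) = 6
Since det(O) ≠ 0, rank(O) = 2 and the system is completely observable.

6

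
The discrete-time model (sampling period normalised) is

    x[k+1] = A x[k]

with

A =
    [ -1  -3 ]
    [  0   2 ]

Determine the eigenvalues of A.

det(zI - A) = z^2 - (tr A)z + det A, with tr A = (-1) + 2 = 1 and det A = (-1)·2 - (-3)·0 = -2 - 0 = -2.
So p(z) = det(zI - A) = z^2 - z - 2.
Factor z^2 - z - 2: two numbers with sum 1 and product -2 are 2 and -1, so z^2 - z - 2 = (z - 2)(z + 1).
Hence p(z) = (z - 2) (z + 1), with roots -1, 2.

-1, 2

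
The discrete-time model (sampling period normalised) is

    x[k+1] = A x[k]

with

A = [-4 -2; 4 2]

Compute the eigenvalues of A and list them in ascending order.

det(zI - A) = z^2 - (tr A)z + det A, with tr A = (-4) + 2 = -2 and det A = (-4)·2 - (-2)·4 = -8 - (-8) = 0.
So p(z) = det(zI - A) = z^2 + 2z.
Factor z^2 + 2z: two numbers with sum -2 and product 0 are 0 and -2, so z^2 + 2z = z(z + 2).
Hence p(z) = z (z + 2), with roots -2, 0.

-2, 0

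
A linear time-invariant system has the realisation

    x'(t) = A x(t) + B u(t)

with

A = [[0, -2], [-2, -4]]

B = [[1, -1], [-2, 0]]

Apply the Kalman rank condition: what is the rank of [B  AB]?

AB = [[4, 0], [6, 2]]
Controllability matrix C = [B  AB] = [[1, -1, 4, 0], [-2, 0, 6, 2]]
Take the 2×2 submatrix of C formed by columns 1, 2: [[1, -1], [-2, 0]]. Its determinant is 1·0 - (-1)·(-2) = 0 - 2 = -2 ≠ 0.
So rank(C) ≥ 2; since C has 2 rows, rank(C) = 2.
rank(C) = 2 = n, so the pair (A, B) is completely controllable.

2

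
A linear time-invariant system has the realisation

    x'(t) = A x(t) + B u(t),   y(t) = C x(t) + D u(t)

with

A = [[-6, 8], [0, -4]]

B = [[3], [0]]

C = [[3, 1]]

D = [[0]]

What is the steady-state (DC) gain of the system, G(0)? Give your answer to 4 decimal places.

1.5000

G(0) = C(-A)^{-1}B + D = -C A^{-1} B + D.
det A = 24, so A^{-1} = (1/24)·adj(A) = [[-1/6, -1/3], [0, -1/4]]
A^{-1} B = [-1/2, 0]^T
C A^{-1} B = -3/2
G(0) = D - C A^{-1} B = 0 - (-3/2) = 3/2 ≈ 1.5000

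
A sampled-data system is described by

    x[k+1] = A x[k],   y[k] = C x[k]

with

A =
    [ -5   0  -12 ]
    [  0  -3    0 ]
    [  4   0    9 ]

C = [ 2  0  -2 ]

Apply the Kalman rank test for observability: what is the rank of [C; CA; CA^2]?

CA = [[-18, 0, -42]]
CA^2 = [[-78, 0, -162]]
Observability matrix O = [C; CA; CA^2] = [[2, 0, -2], [-18, 0, -42], [-78, 0, -162]]
Column 2 of O is identically zero, so rank(O) ≤ 2.
The 2×2 minor from rows 1, 2, columns 1, 3 is 2·(-42) - (-2)·(-18) = -84 - 36 = -120 ≠ 0, so rank(O) = 2.
rank(O) = 2 < n = 3, so the pair (A, C) is not completely observable.

2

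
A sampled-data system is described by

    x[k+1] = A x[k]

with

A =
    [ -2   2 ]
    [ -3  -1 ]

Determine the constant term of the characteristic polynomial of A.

8

For a 2×2 matrix, det(zI - A) = z^2 - (tr A)z + det A.
tr A = -3, det A = 8.
So p(z) = z^2 + 3z + 8.
The constant term is 8.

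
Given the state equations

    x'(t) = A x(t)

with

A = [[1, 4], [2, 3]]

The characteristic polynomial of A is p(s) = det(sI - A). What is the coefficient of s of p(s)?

-4

For a 2×2 matrix, det(sI - A) = s^2 - (tr A)s + det A.
tr A = 4, det A = -5.
So p(s) = s^2 - 4s - 5.
The coefficient of s is -4.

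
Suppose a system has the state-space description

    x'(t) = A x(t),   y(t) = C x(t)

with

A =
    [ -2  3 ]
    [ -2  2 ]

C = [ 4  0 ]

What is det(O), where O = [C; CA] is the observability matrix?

CA = [[-8, 12]]
Observability matrix O = [C; CA] = [[4, 0], [-8, 12]]
det(O) = 4·12 - 0·(-8) = 48 - 0 = 48
Since det(O) ≠ 0, rank(O) = 2 and the system is completely observable.

48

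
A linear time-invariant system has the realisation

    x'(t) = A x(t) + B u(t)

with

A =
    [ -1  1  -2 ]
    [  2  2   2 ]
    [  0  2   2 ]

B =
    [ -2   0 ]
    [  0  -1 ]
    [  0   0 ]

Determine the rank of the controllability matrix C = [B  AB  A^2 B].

AB = [[2, -1], [-4, -2], [0, -2]]
A^2B = [[-6, 3], [-4, -10], [-8, -8]]
Controllability matrix C = [B  AB  A^2B] = [[-2, 0, 2, -1, -6, 3], [0, -1, -4, -2, -4, -10], [0, 0, 0, -2, -8, -8]]
Take the 3×3 submatrix of C formed by columns 1, 2, 4: [[-2, 0, -1], [0, -1, -2], [0, 0, -2]]. Its determinant is (-2)·((-1)·(-2) - (-2)·0) - 0·(0·(-2) - (-2)·0) + (-1)·(0·0 - (-1)·0) = (-2)·2 - 0·0 + (-1)·0 = -4 ≠ 0.
So rank(C) ≥ 3; since C has 3 rows, rank(C) = 3.
rank(C) = 3 = n, so the pair (A, B) is completely controllable.

3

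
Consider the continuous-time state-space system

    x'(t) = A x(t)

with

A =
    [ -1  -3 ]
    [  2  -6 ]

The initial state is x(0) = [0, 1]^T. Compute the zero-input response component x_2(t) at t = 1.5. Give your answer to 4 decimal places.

det(sI - A) = s^2 - (tr A)s + det A, with tr A = (-1) + (-6) = -7 and det A = (-1)·(-6) - (-3)·2 = 6 - (-6) = 12.
So p(s) = det(sI - A) = s^2 + 7s + 12.
Factor s^2 + 7s + 12: two numbers with sum -7 and product 12 are -3 and -4, so s^2 + 7s + 12 = (s + 3)(s + 4).
Hence p(s) = (s + 3) (s + 4), with roots -4, -3.
The eigenvalues -4, -3 are distinct and real, so A is diagonalisable and x(t) = e^{At} x(0) = V diag(e^{λ_i t}) V^{-1} x(0), where the columns of V are the eigenvectors.
λ = -4: A - (-4)I = [[3, -3], [2, -2]]. Row 1 gives 3·v1 + (-3)·v2 = 0, so take v_1 = [1, 1]^T.
λ = -3: A - (-3)I = [[2, -3], [2, -3]]. Row 1 gives 2·v1 + (-3)·v2 = 0, so take v_2 = [-3, -2]^T.
V = [v_1 v_2] = [[1, -3], [1, -2]] has det V = 1, so V^{-1} = adj(V)/det V = [[-2, 3], [-1, 1]].
Modal coordinates z(0) = V^{-1} x(0): (-2)·0 + 3·1 = 3; (-1)·0 + 1·1 = 1; so z(0) = [3, 1]^T.
x_2(t) = Σ_i (v_i)_2 · z_i(0) · e^{λ_i t} (row 2 of V times the modal terms).
x_2(1.5) = 1·3·e^{-4·1.5} + (-2)·1·e^{-3·1.5} = 3·0.002479 + (-2)·0.011109 = -0.0148.

-0.0148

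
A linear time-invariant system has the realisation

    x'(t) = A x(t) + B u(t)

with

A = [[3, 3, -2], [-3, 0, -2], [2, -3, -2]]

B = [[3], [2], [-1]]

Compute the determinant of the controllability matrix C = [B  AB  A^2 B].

AB = [[17], [-7], [2]]
A^2B = [[26], [-55], [51]]
Controllability matrix C = [B  AB  A^2B] = [[3, 17, 26], [2, -7, -55], [-1, 2, 51]]
Expanding along the first row, det(C) = 3·((-7)·51 - (-55)·2) - 17·(2·51 - (-55)·(-1)) + 26·(2·2 - (-7)·(-1)) = 3·(-247) - 17·47 + 26·(-3) = -1618
Since det(C) ≠ 0, rank(C) = 3 and the system is completely controllable.

-1618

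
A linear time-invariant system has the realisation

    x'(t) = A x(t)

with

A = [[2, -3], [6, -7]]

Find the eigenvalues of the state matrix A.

-4, -1

det(sI - A) = s^2 - (tr A)s + det A, with tr A = 2 + (-7) = -5 and det A = 2·(-7) - (-3)·6 = -14 - (-18) = 4.
So p(s) = det(sI - A) = s^2 + 5s + 4.
Factor s^2 + 5s + 4: two numbers with sum -5 and product 4 are -1 and -4, so s^2 + 5s + 4 = (s + 1)(s + 4).
Hence p(s) = (s + 1) (s + 4), with roots -4, -1.
All eigenvalues have negative real part, so the system is asymptotically stable.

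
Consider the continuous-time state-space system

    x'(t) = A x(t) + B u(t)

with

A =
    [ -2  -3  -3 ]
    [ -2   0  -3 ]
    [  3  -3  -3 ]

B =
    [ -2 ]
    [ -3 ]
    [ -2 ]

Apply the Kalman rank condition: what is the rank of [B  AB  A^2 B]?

AB = [[19], [10], [9]]
A^2B = [[-95], [-65], [0]]
Controllability matrix C = [B  AB  A^2B] = [[-2, 19, -95], [-3, 10, -65], [-2, 9, 0]]
det(C) = (-2)·(10·0 - (-65)·9) - 19·((-3)·0 - (-65)·(-2)) + (-95)·((-3)·9 - 10·(-2)) = (-2)·585 - 19·(-130) + (-95)·(-7) = 1965 ≠ 0, so rank(C) = 3.
rank(C) = 3 = n, so the pair (A, B) is completely controllable.

3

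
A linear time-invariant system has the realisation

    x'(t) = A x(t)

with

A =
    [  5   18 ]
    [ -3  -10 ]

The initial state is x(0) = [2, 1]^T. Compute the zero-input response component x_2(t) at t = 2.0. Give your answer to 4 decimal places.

-0.5397

det(sI - A) = s^2 - (tr A)s + det A, with tr A = 5 + (-10) = -5 and det A = 5·(-10) - 18·(-3) = -50 - (-54) = 4.
So p(s) = det(sI - A) = s^2 + 5s + 4.
Factor s^2 + 5s + 4: two numbers with sum -5 and product 4 are -1 and -4, so s^2 + 5s + 4 = (s + 1)(s + 4).
Hence p(s) = (s + 1) (s + 4), with roots -4, -1.
The eigenvalues -4, -1 are distinct and real, so A is diagonalisable and x(t) = e^{At} x(0) = V diag(e^{λ_i t}) V^{-1} x(0), where the columns of V are the eigenvectors.
λ = -4: A - (-4)I = [[9, 18], [-3, -6]]. Row 1 gives 9·v1 + 18·v2 = 0, so take v_1 = [-2, 1]^T.
λ = -1: A - (-1)I = [[6, 18], [-3, -9]]. Row 1 gives 6·v1 + 18·v2 = 0, so take v_2 = [3, -1]^T.
V = [v_1 v_2] = [[-2, 3], [1, -1]] has det V = -1, so V^{-1} = adj(V)/det V = [[1, 3], [1, 2]].
Modal coordinates z(0) = V^{-1} x(0): 1·2 + 3·1 = 5; 1·2 + 2·1 = 4; so z(0) = [5, 4]^T.
x_2(t) = Σ_i (v_i)_2 · z_i(0) · e^{λ_i t} (row 2 of V times the modal terms).
x_2(2.0) = 1·5·e^{-4·2.0} + (-1)·4·e^{-1·2.0} = 5·0.000335 + (-4)·0.135335 = -0.5397.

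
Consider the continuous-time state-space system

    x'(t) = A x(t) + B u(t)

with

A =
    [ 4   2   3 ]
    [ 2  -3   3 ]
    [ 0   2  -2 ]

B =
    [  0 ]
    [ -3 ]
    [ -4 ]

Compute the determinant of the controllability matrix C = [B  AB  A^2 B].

AB = [[-18], [-3], [2]]
A^2B = [[-72], [-21], [-10]]
Controllability matrix C = [B  AB  A^2B] = [[0, -18, -72], [-3, -3, -21], [-4, 2, -10]]
Expanding along the first row, det(C) = 0·((-3)·(-10) - (-21)·2) - (-18)·((-3)·(-10) - (-21)·(-4)) + (-72)·((-3)·2 - (-3)·(-4)) = 0·72 - (-18)·(-54) + (-72)·(-18) = 324
Since det(C) ≠ 0, rank(C) = 3 and the system is completely controllable.

324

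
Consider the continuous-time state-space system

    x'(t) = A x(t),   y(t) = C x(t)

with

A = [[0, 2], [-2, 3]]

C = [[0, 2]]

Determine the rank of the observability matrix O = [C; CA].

CA = [[-4, 6]]
Observability matrix O = [C; CA] = [[0, 2], [-4, 6]]
det(O) = 0·6 - 2·(-4) = 0 - (-8) = 8 ≠ 0, so rank(O) = 2.
rank(O) = 2 = n, so the pair (A, C) is completely observable.

2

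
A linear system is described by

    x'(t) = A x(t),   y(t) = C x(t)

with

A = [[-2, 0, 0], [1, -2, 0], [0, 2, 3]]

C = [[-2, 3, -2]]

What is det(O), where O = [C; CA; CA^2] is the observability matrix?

722

CA = [[7, -10, -6]]
CA^2 = [[-24, 8, -18]]
Observability matrix O = [C; CA; CA^2] = [[-2, 3, -2], [7, -10, -6], [-24, 8, -18]]
Expanding along the first row, det(O) = (-2)·((-10)·(-18) - (-6)·8) - 3·(7·(-18) - (-6)·(-24)) + (-2)·(7·8 - (-10)·(-24)) = (-2)·228 - 3·(-270) + (-2)·(-184) = 722
Since det(O) ≠ 0, rank(O) = 3 and the system is completely observable.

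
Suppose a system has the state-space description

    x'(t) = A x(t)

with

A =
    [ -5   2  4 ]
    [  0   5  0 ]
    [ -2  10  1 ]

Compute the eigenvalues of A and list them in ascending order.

-3, -1, 5

det(sI - A) = s^3 - (tr A)s^2 + (M11 + M22 + M33)s - det A, where Mii is the 2×2 principal minor of A obtained by deleting row i and column i.
tr A = (-5) + 5 + 1 = 1; M11 = 5·1 - 0·10 = 5 - 0 = 5; M22 = (-5)·1 - 4·(-2) = -5 - (-8) = 3; M33 = (-5)·5 - 2·0 = -25 - 0 = -25; sum of minors = -17.
det A = (-5)·(5·1 - 0·10) - 2·(0·1 - 0·(-2)) + 4·(0·10 - 5·(-2)) = (-5)·5 - 2·0 + 4·10 = 15.
So p(s) = det(sI - A) = s^3 - s^2 - 17s - 15.
Rational-root test: any integer root divides -15. Testing small divisors, s = -1 works: p(-1) = -1 + (-1) + 17 + (-15) = 0, so (s + 1) is a factor.
Dividing, p(s) = (s + 1)(s^2 - 2s - 15).
Factor s^2 - 2s - 15: two numbers with sum 2 and product -15 are 5 and -3, so s^2 - 2s - 15 = (s - 5)(s + 3).
Hence p(s) = (s - 5) (s + 1) (s + 3), with roots -3, -1, 5.
At least one eigenvalue has non-negative real part, so the system is not asymptotically stable.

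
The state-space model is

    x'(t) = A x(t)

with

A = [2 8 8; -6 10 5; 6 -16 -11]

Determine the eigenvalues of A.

det(sI - A) = s^3 - (tr A)s^2 + (M11 + M22 + M33)s - det A, where Mii is the 2×2 principal minor of A obtained by deleting row i and column i.
tr A = 2 + 10 + (-11) = 1; M11 = 10·(-11) - 5·(-16) = -110 - (-80) = -30; M22 = 2·(-11) - 8·6 = -22 - 48 = -70; M33 = 2·10 - 8·(-6) = 20 - (-48) = 68; sum of minors = -32.
det A = 2·(10·(-11) - 5·(-16)) - 8·((-6)·(-11) - 5·6) + 8·((-6)·(-16) - 10·6) = 2·(-30) - 8·36 + 8·36 = -60.
So p(s) = det(sI - A) = s^3 - s^2 - 32s + 60.
Rational-root test: any integer root divides 60. Testing small divisors, s = 2 works: p(2) = 8 + (-4) + (-64) + 60 = 0, so (s - 2) is a factor.
Dividing, p(s) = (s - 2)(s^2 + s - 30).
Factor s^2 + s - 30: two numbers with sum -1 and product -30 are 5 and -6, so s^2 + s - 30 = (s - 5)(s + 6).
Hence p(s) = (s - 5) (s - 2) (s + 6), with roots -6, 2, 5.
At least one eigenvalue has non-negative real part, so the system is not asymptotically stable.

-6, 2, 5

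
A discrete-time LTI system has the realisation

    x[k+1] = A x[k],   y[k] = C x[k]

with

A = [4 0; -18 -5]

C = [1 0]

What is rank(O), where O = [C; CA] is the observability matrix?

CA = [[4, 0]]
Observability matrix O = [C; CA] = [[1, 0], [4, 0]]
Every row of O is a scalar multiple of row 1 = [1, 0] (multipliers 1, 4), so the rows span a one-dimensional space.
O ≠ 0, hence rank(O) = 1.
rank(O) = 1 < n = 2, so the pair (A, C) is not completely observable.

1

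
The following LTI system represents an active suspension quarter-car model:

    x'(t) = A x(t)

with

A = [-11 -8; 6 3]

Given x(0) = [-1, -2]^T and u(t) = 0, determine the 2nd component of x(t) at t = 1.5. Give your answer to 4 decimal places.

det(sI - A) = s^2 - (tr A)s + det A, with tr A = (-11) + 3 = -8 and det A = (-11)·3 - (-8)·6 = -33 - (-48) = 15.
So p(s) = det(sI - A) = s^2 + 8s + 15.
Factor s^2 + 8s + 15: two numbers with sum -8 and product 15 are -3 and -5, so s^2 + 8s + 15 = (s + 3)(s + 5).
Hence p(s) = (s + 3) (s + 5), with roots -5, -3.
The eigenvalues -5, -3 are distinct and real, so A is diagonalisable and x(t) = e^{At} x(0) = V diag(e^{λ_i t}) V^{-1} x(0), where the columns of V are the eigenvectors.
λ = -5: A - (-5)I = [[-6, -8], [6, 8]]. Row 1 gives (-6)·v1 + (-8)·v2 = 0, so take v_1 = [4, -3]^T.
λ = -3: A - (-3)I = [[-8, -8], [6, 6]]. Row 1 gives (-8)·v1 + (-8)·v2 = 0, so take v_2 = [1, -1]^T.
V = [v_1 v_2] = [[4, 1], [-3, -1]] has det V = -1, so V^{-1} = adj(V)/det V = [[1, 1], [-3, -4]].
Modal coordinates z(0) = V^{-1} x(0): 1·(-1) + 1·(-2) = -3; (-3)·(-1) + (-4)·(-2) = 11; so z(0) = [-3, 11]^T.
x_2(t) = Σ_i (v_i)_2 · z_i(0) · e^{λ_i t} (row 2 of V times the modal terms).
x_2(1.5) = (-3)·(-3)·e^{-5·1.5} + (-1)·11·e^{-3·1.5} = 9·0.000553 + (-11)·0.011109 = -0.1172.

-0.1172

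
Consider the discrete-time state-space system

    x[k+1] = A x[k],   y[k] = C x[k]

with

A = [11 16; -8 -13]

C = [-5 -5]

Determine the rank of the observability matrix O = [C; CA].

CA = [[-15, -15]]
Observability matrix O = [C; CA] = [[-5, -5], [-15, -15]]
Every row of O is a scalar multiple of row 1 = [-5, -5] (multipliers 1, 3), so the rows span a one-dimensional space.
O ≠ 0, hence rank(O) = 1.
rank(O) = 1 < n = 2, so the pair (A, C) is not completely observable.

1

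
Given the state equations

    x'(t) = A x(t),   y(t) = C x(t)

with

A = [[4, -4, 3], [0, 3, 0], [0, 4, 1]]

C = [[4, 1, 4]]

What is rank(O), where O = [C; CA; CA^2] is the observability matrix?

2

CA = [[16, 3, 16]]
CA^2 = [[64, 9, 64]]
Observability matrix O = [C; CA; CA^2] = [[4, 1, 4], [16, 3, 16], [64, 9, 64]]
The columns c1, c2, c3 of O are linearly dependent: -c1 + c3 = 0 (check each entry), so rank(O) ≤ 2.
The 2×2 minor from rows 1, 2, columns 1, 2 is 4·3 - 1·16 = 12 - 16 = -4 ≠ 0, so rank(O) = 2.
rank(O) = 2 < n = 3, so the pair (A, C) is not completely observable.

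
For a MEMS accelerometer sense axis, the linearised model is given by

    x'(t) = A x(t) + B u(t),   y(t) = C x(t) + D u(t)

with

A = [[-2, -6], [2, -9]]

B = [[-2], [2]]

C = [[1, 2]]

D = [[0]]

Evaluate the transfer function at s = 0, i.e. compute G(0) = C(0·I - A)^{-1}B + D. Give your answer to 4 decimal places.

G(0) = C(-A)^{-1}B + D = -C A^{-1} B + D.
det A = 30, so A^{-1} = (1/30)·adj(A) = [[-3/10, 1/5], [-1/15, -1/15]]
A^{-1} B = [1, 0]^T
C A^{-1} B = 1
G(0) = D - C A^{-1} B = 0 - (1) = -1

-1.0000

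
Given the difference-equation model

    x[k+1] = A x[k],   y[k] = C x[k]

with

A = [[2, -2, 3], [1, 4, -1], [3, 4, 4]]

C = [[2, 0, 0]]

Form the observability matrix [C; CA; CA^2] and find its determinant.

CA = [[4, -4, 6]]
CA^2 = [[22, 0, 40]]
Observability matrix O = [C; CA; CA^2] = [[2, 0, 0], [4, -4, 6], [22, 0, 40]]
Expanding along the first row, det(O) = 2·((-4)·40 - 6·0) - 0·(4·40 - 6·22) + 0·(4·0 - (-4)·22) = 2·(-160) - 0·28 + 0·88 = -320
Since det(O) ≠ 0, rank(O) = 3 and the system is completely observable.

-320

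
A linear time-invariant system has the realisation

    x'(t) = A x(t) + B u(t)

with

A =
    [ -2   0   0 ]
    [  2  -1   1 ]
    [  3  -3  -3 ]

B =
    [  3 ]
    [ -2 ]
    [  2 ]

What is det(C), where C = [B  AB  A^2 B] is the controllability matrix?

AB = [[-6], [10], [9]]
A^2B = [[12], [-13], [-75]]
Controllability matrix C = [B  AB  A^2B] = [[3, -6, 12], [-2, 10, -13], [2, 9, -75]]
Expanding along the first row, det(C) = 3·(10·(-75) - (-13)·9) - (-6)·((-2)·(-75) - (-13)·2) + 12·((-2)·9 - 10·2) = 3·(-633) - (-6)·176 + 12·(-38) = -1299
Since det(C) ≠ 0, rank(C) = 3 and the system is completely controllable.

-1299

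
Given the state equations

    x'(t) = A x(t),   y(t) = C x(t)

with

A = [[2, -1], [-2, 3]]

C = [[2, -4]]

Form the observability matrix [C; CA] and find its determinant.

20

CA = [[12, -14]]
Observability matrix O = [C; CA] = [[2, -4], [12, -14]]
det(O) = 2·(-14) - (-4)·12 = -28 - (-48) = 20
Since det(O) ≠ 0, rank(O) = 2 and the system is completely observable.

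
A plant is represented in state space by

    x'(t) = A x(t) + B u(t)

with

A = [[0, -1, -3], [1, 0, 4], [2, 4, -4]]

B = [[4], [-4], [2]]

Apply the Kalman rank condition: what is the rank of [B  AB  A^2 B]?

3

AB = [[-2], [12], [-16]]
A^2B = [[36], [-66], [108]]
Controllability matrix C = [B  AB  A^2B] = [[4, -2, 36], [-4, 12, -66], [2, -16, 108]]
det(C) = 4·(12·108 - (-66)·(-16)) - (-2)·((-4)·108 - (-66)·2) + 36·((-4)·(-16) - 12·2) = 4·240 - (-2)·(-300) + 36·40 = 1800 ≠ 0, so rank(C) = 3.
rank(C) = 3 = n, so the pair (A, B) is completely controllable.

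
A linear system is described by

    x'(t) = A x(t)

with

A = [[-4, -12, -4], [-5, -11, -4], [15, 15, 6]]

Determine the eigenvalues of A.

-6, -4, 1

det(sI - A) = s^3 - (tr A)s^2 + (M11 + M22 + M33)s - det A, where Mii is the 2×2 principal minor of A obtained by deleting row i and column i.
tr A = (-4) + (-11) + 6 = -9; M11 = (-11)·6 - (-4)·15 = -66 - (-60) = -6; M22 = (-4)·6 - (-4)·15 = -24 - (-60) = 36; M33 = (-4)·(-11) - (-12)·(-5) = 44 - 60 = -16; sum of minors = 14.
det A = (-4)·((-11)·6 - (-4)·15) - (-12)·((-5)·6 - (-4)·15) + (-4)·((-5)·15 - (-11)·15) = (-4)·(-6) - (-12)·30 + (-4)·90 = 24.
So p(s) = det(sI - A) = s^3 + 9s^2 + 14s - 24.
Rational-root test: any integer root divides -24. Testing small divisors, s = 1 works: p(1) = 1 + 9 + 14 + (-24) = 0, so (s - 1) is a factor.
Dividing, p(s) = (s - 1)(s^2 + 10s + 24).
Factor s^2 + 10s + 24: two numbers with sum -10 and product 24 are -4 and -6, so s^2 + 10s + 24 = (s + 4)(s + 6).
Hence p(s) = (s - 1) (s + 4) (s + 6), with roots -6, -4, 1.
At least one eigenvalue has non-negative real part, so the system is not asymptotically stable.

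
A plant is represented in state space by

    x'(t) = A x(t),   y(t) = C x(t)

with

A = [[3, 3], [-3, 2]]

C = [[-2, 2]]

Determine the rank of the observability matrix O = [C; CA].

CA = [[-12, -2]]
Observability matrix O = [C; CA] = [[-2, 2], [-12, -2]]
det(O) = (-2)·(-2) - 2·(-12) = 4 - (-24) = 28 ≠ 0, so rank(O) = 2.
rank(O) = 2 = n, so the pair (A, C) is completely observable.

2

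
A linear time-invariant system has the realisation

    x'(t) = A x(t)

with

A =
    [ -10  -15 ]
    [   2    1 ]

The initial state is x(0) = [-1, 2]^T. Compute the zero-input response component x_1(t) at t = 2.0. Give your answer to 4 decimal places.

-0.0073

det(sI - A) = s^2 - (tr A)s + det A, with tr A = (-10) + 1 = -9 and det A = (-10)·1 - (-15)·2 = -10 - (-30) = 20.
So p(s) = det(sI - A) = s^2 + 9s + 20.
Factor s^2 + 9s + 20: two numbers with sum -9 and product 20 are -4 and -5, so s^2 + 9s + 20 = (s + 4)(s + 5).
Hence p(s) = (s + 4) (s + 5), with roots -5, -4.
The eigenvalues -5, -4 are distinct and real, so A is diagonalisable and x(t) = e^{At} x(0) = V diag(e^{λ_i t}) V^{-1} x(0), where the columns of V are the eigenvectors.
λ = -5: A - (-5)I = [[-5, -15], [2, 6]]. Row 1 gives (-5)·v1 + (-15)·v2 = 0, so take v_1 = [3, -1]^T.
λ = -4: A - (-4)I = [[-6, -15], [2, 5]]. Row 1 gives (-6)·v1 + (-15)·v2 = 0, so take v_2 = [5, -2]^T.
V = [v_1 v_2] = [[3, 5], [-1, -2]] has det V = -1, so V^{-1} = adj(V)/det V = [[2, 5], [-1, -3]].
Modal coordinates z(0) = V^{-1} x(0): 2·(-1) + 5·2 = 8; (-1)·(-1) + (-3)·2 = -5; so z(0) = [8, -5]^T.
x_1(t) = Σ_i (v_i)_1 · z_i(0) · e^{λ_i t} (row 1 of V times the modal terms).
x_1(2.0) = 3·8·e^{-5·2.0} + 5·(-5)·e^{-4·2.0} = 24·0.000045 + (-25)·0.000335 = -0.0073.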